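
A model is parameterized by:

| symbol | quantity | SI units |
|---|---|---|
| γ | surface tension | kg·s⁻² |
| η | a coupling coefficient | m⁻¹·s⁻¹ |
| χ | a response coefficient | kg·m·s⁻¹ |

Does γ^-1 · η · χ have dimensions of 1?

Sum the exponent of each base dimension across the product:
  M: −[γ]_M + [η]_M + [χ]_M = −(1) + (0) + (1) = 0
  L: −[γ]_L + [η]_L + [χ]_L = −(0) + (-1) + (1) = 0
  T: −[γ]_T + [η]_T + [χ]_T = −(-2) + (-1) + (-1) = 0
All base exponents vanish — dimensionless.

yes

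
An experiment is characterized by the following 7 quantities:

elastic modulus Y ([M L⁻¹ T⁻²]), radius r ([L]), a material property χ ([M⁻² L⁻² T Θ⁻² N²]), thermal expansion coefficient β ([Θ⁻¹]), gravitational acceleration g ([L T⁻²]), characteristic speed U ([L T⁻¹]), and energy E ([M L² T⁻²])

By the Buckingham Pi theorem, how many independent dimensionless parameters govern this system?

2

There are 7 variables and 5 base dimensions (M, L, T, Θ, N).
The dimension matrix has rank 5.
Independent dimensionless groups: 7 − 5 = 2.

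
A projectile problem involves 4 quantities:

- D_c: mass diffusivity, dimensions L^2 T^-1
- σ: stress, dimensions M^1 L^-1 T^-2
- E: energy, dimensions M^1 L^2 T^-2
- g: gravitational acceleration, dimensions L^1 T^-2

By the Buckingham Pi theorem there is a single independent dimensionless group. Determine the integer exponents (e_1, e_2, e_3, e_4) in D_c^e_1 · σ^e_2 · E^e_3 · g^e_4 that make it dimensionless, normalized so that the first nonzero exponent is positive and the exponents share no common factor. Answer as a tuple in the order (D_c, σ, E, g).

M: e_1·(0) + e_2·(1) + e_3·(1) + e_4·(0) = 0
L: e_1·(2) + e_2·(-1) + e_3·(2) + e_4·(1) = 0
T: e_1·(-1) + e_2·(-2) + e_3·(-2) + e_4·(-2) = 0
Solving this homogeneous linear system for the smallest-integer solution (first nonzero entry positive) gives (2, 1, -1, -1).

(2, 1, -1, -1)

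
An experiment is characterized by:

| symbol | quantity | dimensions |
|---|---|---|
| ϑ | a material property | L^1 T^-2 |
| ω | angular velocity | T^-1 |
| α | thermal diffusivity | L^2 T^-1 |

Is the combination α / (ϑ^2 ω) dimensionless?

no

Sum the exponent of each base dimension across the product:
  L: −2·[ϑ]_L − [ω]_L + [α]_L = −2·(1) − (0) + (2) = 0
  T: −2·[ϑ]_T − [ω]_T + [α]_T = −2·(-2) − (-1) + (-1) = 4
Net dimensions [T⁴] ≠ [1] — not dimensionless.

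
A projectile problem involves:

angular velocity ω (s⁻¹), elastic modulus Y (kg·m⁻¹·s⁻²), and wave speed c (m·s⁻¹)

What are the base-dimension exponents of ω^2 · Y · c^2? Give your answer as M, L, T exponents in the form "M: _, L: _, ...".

Collect each base-dimension exponent across the product:
  M: 2·(0) + (1) + 2·(0) = 1
  L: 2·(0) + (-1) + 2·(1) = 1
  T: 2·(-1) + (-2) + 2·(-1) = -6
So the dimensions are [M L T⁻⁶].

M: 1, L: 1, T: -6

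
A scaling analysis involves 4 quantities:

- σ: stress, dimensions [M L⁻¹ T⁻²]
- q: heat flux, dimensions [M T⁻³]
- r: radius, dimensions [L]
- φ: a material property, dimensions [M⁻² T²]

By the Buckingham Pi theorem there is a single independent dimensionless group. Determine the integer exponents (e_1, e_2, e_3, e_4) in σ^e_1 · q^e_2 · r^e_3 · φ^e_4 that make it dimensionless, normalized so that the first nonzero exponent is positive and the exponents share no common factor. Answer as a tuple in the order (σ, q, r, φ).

M: e_1·(1) + e_2·(1) + e_3·(0) + e_4·(-2) = 0
L: e_1·(-1) + e_2·(0) + e_3·(1) + e_4·(0) = 0
T: e_1·(-2) + e_2·(-3) + e_3·(0) + e_4·(2) = 0
Solving this homogeneous linear system for the smallest-integer solution (first nonzero entry positive) gives (4, -2, 4, 1).

(4, -2, 4, 1)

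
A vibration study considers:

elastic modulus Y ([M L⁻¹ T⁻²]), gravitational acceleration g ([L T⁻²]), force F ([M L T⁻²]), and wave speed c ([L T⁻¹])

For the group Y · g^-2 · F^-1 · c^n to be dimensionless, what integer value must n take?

4

Balance the L exponent: (1)·n from c, plus (-1) − 2·(1) − (1) = -4 from the rest, must sum to zero.
n − 4 = 0, so n = 4.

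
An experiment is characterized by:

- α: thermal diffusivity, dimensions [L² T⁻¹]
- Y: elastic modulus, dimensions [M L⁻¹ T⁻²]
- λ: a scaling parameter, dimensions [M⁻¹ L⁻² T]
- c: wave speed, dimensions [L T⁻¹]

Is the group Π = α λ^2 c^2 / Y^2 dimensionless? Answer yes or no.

Sum the exponent of each base dimension across the product:
  M: [α]_M − 2·[Y]_M + 2·[λ]_M + 2·[c]_M = (0) − 2·(1) + 2·(-1) + 2·(0) = -4
  L: [α]_L − 2·[Y]_L + 2·[λ]_L + 2·[c]_L = (2) − 2·(-1) + 2·(-2) + 2·(1) = 2
  T: [α]_T − 2·[Y]_T + 2·[λ]_T + 2·[c]_T = (-1) − 2·(-2) + 2·(1) + 2·(-1) = 3
Net dimensions [M⁻⁴ L² T³] ≠ [1] — not dimensionless.

no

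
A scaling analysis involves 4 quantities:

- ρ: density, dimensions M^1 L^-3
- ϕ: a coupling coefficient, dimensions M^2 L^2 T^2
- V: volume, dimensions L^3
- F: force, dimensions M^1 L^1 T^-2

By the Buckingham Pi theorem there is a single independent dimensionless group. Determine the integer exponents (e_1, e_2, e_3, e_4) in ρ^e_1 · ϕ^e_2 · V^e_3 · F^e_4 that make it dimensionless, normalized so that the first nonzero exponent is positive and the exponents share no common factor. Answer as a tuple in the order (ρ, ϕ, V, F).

M: e_1·(1) + e_2·(2) + e_3·(0) + e_4·(1) = 0
L: e_1·(-3) + e_2·(2) + e_3·(3) + e_4·(1) = 0
T: e_1·(0) + e_2·(2) + e_3·(0) + e_4·(-2) = 0
Solving this homogeneous linear system for the smallest-integer solution (first nonzero entry positive) gives (3, -1, 4, -1).

(3, -1, 4, -1)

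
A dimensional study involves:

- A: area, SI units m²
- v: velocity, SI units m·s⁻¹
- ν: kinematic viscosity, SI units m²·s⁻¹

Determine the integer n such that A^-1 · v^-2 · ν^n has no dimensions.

2

Balance the L exponent: (2)·n from ν, plus −(2) − 2·(1) = -4 from the rest, must sum to zero.
2n − 4 = 0, so n = 2.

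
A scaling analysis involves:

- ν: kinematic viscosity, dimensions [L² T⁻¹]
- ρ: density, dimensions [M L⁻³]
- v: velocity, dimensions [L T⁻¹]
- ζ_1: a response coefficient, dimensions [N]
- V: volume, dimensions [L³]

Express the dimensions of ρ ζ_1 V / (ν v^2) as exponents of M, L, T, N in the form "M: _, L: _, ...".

Collect each base-dimension exponent across the product:
  M: −(0) + (1) − 2·(0) + (0) + (0) = 1
  L: −(2) + (-3) − 2·(1) + (0) + (3) = -4
  T: −(-1) + (0) − 2·(-1) + (0) + (0) = 3
  N: −(0) + (0) − 2·(0) + (1) + (0) = 1
So the dimensions are [M L⁻⁴ T³ N].

M: 1, L: -4, T: 3, N: 1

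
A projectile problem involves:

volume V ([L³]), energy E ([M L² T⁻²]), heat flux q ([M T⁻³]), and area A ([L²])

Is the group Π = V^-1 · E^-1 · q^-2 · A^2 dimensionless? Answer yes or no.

no

Sum the exponent of each base dimension across the product:
  M: −[V]_M − [E]_M − 2·[q]_M + 2·[A]_M = −(0) − (1) − 2·(1) + 2·(0) = -3
  L: −[V]_L − [E]_L − 2·[q]_L + 2·[A]_L = −(3) − (2) − 2·(0) + 2·(2) = -1
  T: −[V]_T − [E]_T − 2·[q]_T + 2·[A]_T = −(0) − (-2) − 2·(-3) + 2·(0) = 8
Net dimensions [M⁻³ L⁻¹ T⁸] ≠ [1] — not dimensionless.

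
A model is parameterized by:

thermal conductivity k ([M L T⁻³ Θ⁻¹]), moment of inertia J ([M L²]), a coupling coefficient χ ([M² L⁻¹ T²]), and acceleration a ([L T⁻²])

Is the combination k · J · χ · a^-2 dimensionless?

no

Sum the exponent of each base dimension across the product:
  M: [k]_M + [J]_M + [χ]_M − 2·[a]_M = (1) + (1) + (2) − 2·(0) = 4
  L: [k]_L + [J]_L + [χ]_L − 2·[a]_L = (1) + (2) + (-1) − 2·(1) = 0
  T: [k]_T + [J]_T + [χ]_T − 2·[a]_T = (-3) + (0) + (2) − 2·(-2) = 3
  Θ: [k]_Θ + [J]_Θ + [χ]_Θ − 2·[a]_Θ = (-1) + (0) + (0) − 2·(0) = -1
Net dimensions [M⁴ T³ Θ⁻¹] ≠ [1] — not dimensionless.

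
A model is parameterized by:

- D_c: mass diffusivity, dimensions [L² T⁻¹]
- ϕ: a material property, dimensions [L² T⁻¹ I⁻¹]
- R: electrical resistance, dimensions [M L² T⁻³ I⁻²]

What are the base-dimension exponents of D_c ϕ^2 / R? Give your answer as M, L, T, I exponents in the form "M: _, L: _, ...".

Collect each base-dimension exponent across the product:
  M: (0) + 2·(0) − (1) = -1
  L: (2) + 2·(2) − (2) = 4
  T: (-1) + 2·(-1) − (-3) = 0
  I: (0) + 2·(-1) − (-2) = 0
So the dimensions are [M⁻¹ L⁴].

M: -1, L: 4, T: 0, I: 0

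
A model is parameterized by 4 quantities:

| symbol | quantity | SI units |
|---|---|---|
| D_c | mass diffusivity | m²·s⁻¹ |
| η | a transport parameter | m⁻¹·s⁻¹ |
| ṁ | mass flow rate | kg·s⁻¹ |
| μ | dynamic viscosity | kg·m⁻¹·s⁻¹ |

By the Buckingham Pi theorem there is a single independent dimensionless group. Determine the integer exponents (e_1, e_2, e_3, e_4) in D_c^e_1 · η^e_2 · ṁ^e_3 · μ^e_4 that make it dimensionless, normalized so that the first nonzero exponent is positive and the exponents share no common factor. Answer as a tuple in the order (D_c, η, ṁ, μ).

M: e_1·(0) + e_2·(0) + e_3·(1) + e_4·(1) = 0
L: e_1·(2) + e_2·(-1) + e_3·(0) + e_4·(-1) = 0
T: e_1·(-1) + e_2·(-1) + e_3·(-1) + e_4·(-1) = 0
Solving this homogeneous linear system for the smallest-integer solution (first nonzero entry positive) gives (1, -1, -3, 3).

(1, -1, -3, 3)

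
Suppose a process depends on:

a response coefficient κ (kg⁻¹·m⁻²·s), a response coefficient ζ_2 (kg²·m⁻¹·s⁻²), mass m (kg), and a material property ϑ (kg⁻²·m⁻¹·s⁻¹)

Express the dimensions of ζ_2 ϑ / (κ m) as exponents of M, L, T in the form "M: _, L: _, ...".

Collect each base-dimension exponent across the product:
  M: −(-1) + (2) − (1) + (-2) = 0
  L: −(-2) + (-1) − (0) + (-1) = 0
  T: −(1) + (-2) − (0) + (-1) = -4
So the dimensions are [T⁻⁴].

M: 0, L: 0, T: -4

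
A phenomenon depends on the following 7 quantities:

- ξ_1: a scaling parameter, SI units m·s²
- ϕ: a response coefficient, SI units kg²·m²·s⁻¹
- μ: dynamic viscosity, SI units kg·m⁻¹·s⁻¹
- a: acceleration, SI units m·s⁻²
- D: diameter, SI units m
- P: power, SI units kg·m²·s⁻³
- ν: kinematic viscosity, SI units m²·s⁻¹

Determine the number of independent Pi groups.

There are 7 variables and 3 base dimensions (M, L, T).
The dimension matrix has rank 3.
Independent dimensionless groups: 7 − 3 = 4.

4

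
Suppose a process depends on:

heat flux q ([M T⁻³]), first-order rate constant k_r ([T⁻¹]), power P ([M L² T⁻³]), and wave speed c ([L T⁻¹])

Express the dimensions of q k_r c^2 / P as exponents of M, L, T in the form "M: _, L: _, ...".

M: 0, L: 0, T: -3

Collect each base-dimension exponent across the product:
  M: (1) + (0) − (1) + 2·(0) = 0
  L: (0) + (0) − (2) + 2·(1) = 0
  T: (-3) + (-1) − (-3) + 2·(-1) = -3
So the dimensions are [T⁻³].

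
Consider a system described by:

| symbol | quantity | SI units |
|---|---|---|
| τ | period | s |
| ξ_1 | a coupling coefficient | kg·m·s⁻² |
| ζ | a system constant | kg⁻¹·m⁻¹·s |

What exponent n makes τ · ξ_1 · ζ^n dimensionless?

1

Balance the M exponent: (-1)·n from ζ, plus (0) + (1) = 1 from the rest, must sum to zero.
−n + 1 = 0, so n = 1.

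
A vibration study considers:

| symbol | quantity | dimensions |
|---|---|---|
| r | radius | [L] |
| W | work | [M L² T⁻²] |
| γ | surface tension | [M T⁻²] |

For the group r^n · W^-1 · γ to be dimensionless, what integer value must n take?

Balance the L exponent: (1)·n from r, plus −(2) + (0) = -2 from the rest, must sum to zero.
n − 2 = 0, so n = 2.

2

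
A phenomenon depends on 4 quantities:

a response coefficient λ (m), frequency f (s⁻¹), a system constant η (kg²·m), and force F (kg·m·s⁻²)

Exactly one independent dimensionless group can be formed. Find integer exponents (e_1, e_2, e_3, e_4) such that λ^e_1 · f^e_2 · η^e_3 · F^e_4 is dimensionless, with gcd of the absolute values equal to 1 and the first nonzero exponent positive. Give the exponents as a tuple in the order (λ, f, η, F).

M: e_1·(0) + e_2·(0) + e_3·(2) + e_4·(1) = 0
L: e_1·(1) + e_2·(0) + e_3·(1) + e_4·(1) = 0
T: e_1·(0) + e_2·(-1) + e_3·(0) + e_4·(-2) = 0
Solving this homogeneous linear system for the smallest-integer solution (first nonzero entry positive) gives (1, 4, 1, -2).

(1, 4, 1, -2)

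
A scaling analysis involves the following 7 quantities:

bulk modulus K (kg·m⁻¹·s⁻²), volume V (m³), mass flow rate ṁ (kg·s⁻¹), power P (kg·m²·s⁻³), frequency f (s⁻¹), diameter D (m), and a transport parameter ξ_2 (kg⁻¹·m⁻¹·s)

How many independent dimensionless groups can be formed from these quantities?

There are 7 variables and 3 base dimensions (M, L, T).
The dimension matrix has rank 3.
Independent dimensionless groups: 7 − 3 = 4.

4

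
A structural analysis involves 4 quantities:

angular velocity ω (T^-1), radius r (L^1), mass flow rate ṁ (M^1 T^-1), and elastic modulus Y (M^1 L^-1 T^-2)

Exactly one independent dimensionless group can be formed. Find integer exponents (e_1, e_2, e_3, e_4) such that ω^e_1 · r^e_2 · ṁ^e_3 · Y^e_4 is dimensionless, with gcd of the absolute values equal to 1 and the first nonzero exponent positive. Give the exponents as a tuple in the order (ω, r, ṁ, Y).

(1, -1, 1, -1)

M: e_1·(0) + e_2·(0) + e_3·(1) + e_4·(1) = 0
L: e_1·(0) + e_2·(1) + e_3·(0) + e_4·(-1) = 0
T: e_1·(-1) + e_2·(0) + e_3·(-1) + e_4·(-2) = 0
Solving this homogeneous linear system for the smallest-integer solution (first nonzero entry positive) gives (1, -1, 1, -1).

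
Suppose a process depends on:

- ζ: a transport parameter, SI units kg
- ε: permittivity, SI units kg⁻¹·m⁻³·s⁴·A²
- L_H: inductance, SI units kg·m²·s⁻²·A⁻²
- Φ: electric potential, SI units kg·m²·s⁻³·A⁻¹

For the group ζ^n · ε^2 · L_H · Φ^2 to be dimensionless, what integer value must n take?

-1

Balance the M exponent: (1)·n from ζ, plus 2·(-1) + (1) + 2·(1) = 1 from the rest, must sum to zero.
n + 1 = 0, so n = -1.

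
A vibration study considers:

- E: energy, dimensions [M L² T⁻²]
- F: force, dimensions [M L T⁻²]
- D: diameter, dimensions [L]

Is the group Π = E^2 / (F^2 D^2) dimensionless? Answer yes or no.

Sum the exponent of each base dimension across the product:
  M: 2·[E]_M − 2·[F]_M − 2·[D]_M = 2·(1) − 2·(1) − 2·(0) = 0
  L: 2·[E]_L − 2·[F]_L − 2·[D]_L = 2·(2) − 2·(1) − 2·(1) = 0
  T: 2·[E]_T − 2·[F]_T − 2·[D]_T = 2·(-2) − 2·(-2) − 2·(0) = 0
All base exponents vanish — dimensionless.

yes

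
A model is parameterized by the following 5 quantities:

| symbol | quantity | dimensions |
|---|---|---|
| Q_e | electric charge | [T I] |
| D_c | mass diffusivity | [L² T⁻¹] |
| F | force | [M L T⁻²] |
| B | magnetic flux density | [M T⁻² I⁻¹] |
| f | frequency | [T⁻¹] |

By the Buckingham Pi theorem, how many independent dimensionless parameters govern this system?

1

There are 5 variables and 4 base dimensions (M, L, T, I).
The dimension matrix has rank 4.
Independent dimensionless groups: 5 − 4 = 1.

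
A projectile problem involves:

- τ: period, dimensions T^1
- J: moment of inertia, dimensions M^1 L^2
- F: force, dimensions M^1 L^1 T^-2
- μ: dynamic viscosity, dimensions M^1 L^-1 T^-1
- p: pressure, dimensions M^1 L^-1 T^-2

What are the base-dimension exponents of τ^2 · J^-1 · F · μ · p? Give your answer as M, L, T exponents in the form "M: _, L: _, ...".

Collect each base-dimension exponent across the product:
  M: 2·(0) − (1) + (1) + (1) + (1) = 2
  L: 2·(0) − (2) + (1) + (-1) + (-1) = -3
  T: 2·(1) − (0) + (-2) + (-1) + (-2) = -3
So the dimensions are [M² L⁻³ T⁻³].

M: 2, L: -3, T: -3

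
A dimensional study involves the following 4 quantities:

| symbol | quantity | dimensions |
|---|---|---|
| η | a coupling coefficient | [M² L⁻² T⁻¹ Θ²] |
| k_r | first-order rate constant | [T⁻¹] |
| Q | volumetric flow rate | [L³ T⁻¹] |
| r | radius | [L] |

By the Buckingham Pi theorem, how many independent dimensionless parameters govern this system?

There are 4 variables and 4 base dimensions (M, L, T, Θ).
The dimension matrix has rank 3 (less than 4: the dimension vectors are linearly dependent).
Independent dimensionless groups: 4 − 3 = 1.

1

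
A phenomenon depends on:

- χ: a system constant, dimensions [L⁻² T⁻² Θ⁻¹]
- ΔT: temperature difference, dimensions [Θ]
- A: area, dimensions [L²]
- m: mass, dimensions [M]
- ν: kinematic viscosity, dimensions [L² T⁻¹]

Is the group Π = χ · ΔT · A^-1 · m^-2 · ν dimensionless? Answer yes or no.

Sum the exponent of each base dimension across the product:
  M: [χ]_M + [ΔT]_M − [A]_M − 2·[m]_M + [ν]_M = (0) + (0) − (0) − 2·(1) + (0) = -2
  L: [χ]_L + [ΔT]_L − [A]_L − 2·[m]_L + [ν]_L = (-2) + (0) − (2) − 2·(0) + (2) = -2
  T: [χ]_T + [ΔT]_T − [A]_T − 2·[m]_T + [ν]_T = (-2) + (0) − (0) − 2·(0) + (-1) = -3
  Θ: [χ]_Θ + [ΔT]_Θ − [A]_Θ − 2·[m]_Θ + [ν]_Θ = (-1) + (1) − (0) − 2·(0) + (0) = 0
Net dimensions [M⁻² L⁻² T⁻³] ≠ [1] — not dimensionless.

no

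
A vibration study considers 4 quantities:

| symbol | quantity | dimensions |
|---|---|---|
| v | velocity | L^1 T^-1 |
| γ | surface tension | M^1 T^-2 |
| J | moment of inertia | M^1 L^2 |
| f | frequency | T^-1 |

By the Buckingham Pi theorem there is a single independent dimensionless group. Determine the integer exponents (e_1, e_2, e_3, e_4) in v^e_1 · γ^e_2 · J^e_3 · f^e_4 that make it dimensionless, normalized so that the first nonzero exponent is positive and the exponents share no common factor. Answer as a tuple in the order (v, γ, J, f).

(2, 1, -1, -4)

M: e_1·(0) + e_2·(1) + e_3·(1) + e_4·(0) = 0
L: e_1·(1) + e_2·(0) + e_3·(2) + e_4·(0) = 0
T: e_1·(-1) + e_2·(-2) + e_3·(0) + e_4·(-1) = 0
Solving this homogeneous linear system for the smallest-integer solution (first nonzero entry positive) gives (2, 1, -1, -4).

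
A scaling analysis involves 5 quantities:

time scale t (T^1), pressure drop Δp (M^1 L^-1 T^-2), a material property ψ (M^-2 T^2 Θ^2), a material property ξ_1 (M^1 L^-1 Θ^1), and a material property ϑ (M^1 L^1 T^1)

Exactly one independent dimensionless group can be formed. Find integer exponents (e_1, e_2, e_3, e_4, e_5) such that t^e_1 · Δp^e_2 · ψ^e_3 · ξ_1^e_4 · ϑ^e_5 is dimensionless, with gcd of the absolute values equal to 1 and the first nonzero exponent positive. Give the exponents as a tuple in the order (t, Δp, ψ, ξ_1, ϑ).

M: e_1·(0) + e_2·(1) + e_3·(-2) + e_4·(1) + e_5·(1) = 0
L: e_1·(0) + e_2·(-1) + e_3·(0) + e_4·(-1) + e_5·(1) = 0
T: e_1·(1) + e_2·(-2) + e_3·(2) + e_4·(0) + e_5·(1) = 0
Θ: e_1·(0) + e_2·(0) + e_3·(2) + e_4·(1) + e_5·(0) = 0
Solving this homogeneous linear system for the smallest-integer solution (first nonzero entry positive) gives (3, 3, 1, -2, 1).

(3, 3, 1, -2, 1)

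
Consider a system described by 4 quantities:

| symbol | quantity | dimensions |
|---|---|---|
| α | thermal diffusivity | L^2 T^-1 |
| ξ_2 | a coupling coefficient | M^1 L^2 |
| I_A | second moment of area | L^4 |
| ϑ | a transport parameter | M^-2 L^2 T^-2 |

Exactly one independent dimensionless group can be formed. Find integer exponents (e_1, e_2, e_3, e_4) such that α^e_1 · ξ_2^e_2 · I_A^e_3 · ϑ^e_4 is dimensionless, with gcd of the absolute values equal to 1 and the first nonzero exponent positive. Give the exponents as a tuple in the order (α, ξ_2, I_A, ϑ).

(4, -4, 1, -2)

M: e_1·(0) + e_2·(1) + e_3·(0) + e_4·(-2) = 0
L: e_1·(2) + e_2·(2) + e_3·(4) + e_4·(2) = 0
T: e_1·(-1) + e_2·(0) + e_3·(0) + e_4·(-2) = 0
Solving this homogeneous linear system for the smallest-integer solution (first nonzero entry positive) gives (4, -4, 1, -2).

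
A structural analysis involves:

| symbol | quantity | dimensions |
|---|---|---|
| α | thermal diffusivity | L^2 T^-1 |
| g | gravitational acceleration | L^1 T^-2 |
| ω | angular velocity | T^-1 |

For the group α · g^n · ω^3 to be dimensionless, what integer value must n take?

-2

Balance the L exponent: (1)·n from g, plus (2) + 3·(0) = 2 from the rest, must sum to zero.
n + 2 = 0, so n = -2.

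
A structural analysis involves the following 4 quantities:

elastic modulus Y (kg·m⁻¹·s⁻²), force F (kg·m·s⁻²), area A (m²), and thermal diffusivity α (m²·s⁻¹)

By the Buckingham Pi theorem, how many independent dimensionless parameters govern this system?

1

There are 4 variables and 3 base dimensions (M, L, T).
The dimension matrix has rank 3.
Independent dimensionless groups: 4 − 3 = 1.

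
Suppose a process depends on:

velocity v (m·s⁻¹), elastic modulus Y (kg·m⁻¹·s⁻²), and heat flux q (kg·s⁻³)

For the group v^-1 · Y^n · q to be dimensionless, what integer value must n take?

-1

Balance the M exponent: (1)·n from Y, plus −(0) + (1) = 1 from the rest, must sum to zero.
n + 1 = 0, so n = -1.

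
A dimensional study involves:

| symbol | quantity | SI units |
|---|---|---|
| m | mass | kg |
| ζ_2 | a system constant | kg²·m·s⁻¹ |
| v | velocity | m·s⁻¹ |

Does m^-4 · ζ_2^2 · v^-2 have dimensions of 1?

yes

Sum the exponent of each base dimension across the product:
  M: −4·[m]_M + 2·[ζ_2]_M − 2·[v]_M = −4·(1) + 2·(2) − 2·(0) = 0
  L: −4·[m]_L + 2·[ζ_2]_L − 2·[v]_L = −4·(0) + 2·(1) − 2·(1) = 0
  T: −4·[m]_T + 2·[ζ_2]_T − 2·[v]_T = −4·(0) + 2·(-1) − 2·(-1) = 0
All base exponents vanish — dimensionless.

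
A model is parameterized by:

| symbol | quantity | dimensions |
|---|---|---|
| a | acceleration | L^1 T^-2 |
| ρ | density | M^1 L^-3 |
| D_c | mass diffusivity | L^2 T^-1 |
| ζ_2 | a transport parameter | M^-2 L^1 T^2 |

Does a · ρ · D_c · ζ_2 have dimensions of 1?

Sum the exponent of each base dimension across the product:
  M: [a]_M + [ρ]_M + [D_c]_M + [ζ_2]_M = (0) + (1) + (0) + (-2) = -1
  L: [a]_L + [ρ]_L + [D_c]_L + [ζ_2]_L = (1) + (-3) + (2) + (1) = 1
  T: [a]_T + [ρ]_T + [D_c]_T + [ζ_2]_T = (-2) + (0) + (-1) + (2) = -1
Net dimensions [M⁻¹ L T⁻¹] ≠ [1] — not dimensionless.

no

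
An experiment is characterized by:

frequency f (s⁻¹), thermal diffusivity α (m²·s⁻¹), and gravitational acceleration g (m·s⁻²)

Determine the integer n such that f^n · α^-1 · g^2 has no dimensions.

-3

Balance the T exponent: (-1)·n from f, plus −(-1) + 2·(-2) = -3 from the rest, must sum to zero.
−n − 3 = 0, so n = -3.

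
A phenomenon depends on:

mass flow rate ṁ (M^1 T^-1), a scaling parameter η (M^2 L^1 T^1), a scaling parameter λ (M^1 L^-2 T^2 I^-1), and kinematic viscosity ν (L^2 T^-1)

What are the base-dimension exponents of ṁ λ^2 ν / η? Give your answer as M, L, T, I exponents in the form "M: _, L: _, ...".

Collect each base-dimension exponent across the product:
  M: (1) − (2) + 2·(1) + (0) = 1
  L: (0) − (1) + 2·(-2) + (2) = -3
  T: (-1) − (1) + 2·(2) + (-1) = 1
  I: (0) − (0) + 2·(-1) + (0) = -2
So the dimensions are [M L⁻³ T I⁻²].

M: 1, L: -3, T: 1, I: -2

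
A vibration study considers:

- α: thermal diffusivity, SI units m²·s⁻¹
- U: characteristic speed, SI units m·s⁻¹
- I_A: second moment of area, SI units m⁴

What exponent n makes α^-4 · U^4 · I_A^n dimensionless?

Balance the L exponent: (4)·n from I_A, plus −4·(2) + 4·(1) = -4 from the rest, must sum to zero.
4n − 4 = 0, so n = 1.

1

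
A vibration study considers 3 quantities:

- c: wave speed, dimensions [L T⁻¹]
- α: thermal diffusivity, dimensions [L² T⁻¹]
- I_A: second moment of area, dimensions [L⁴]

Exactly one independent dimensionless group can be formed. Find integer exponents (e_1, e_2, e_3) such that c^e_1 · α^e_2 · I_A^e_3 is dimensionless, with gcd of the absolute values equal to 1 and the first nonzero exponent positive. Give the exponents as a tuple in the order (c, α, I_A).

(4, -4, 1)

L: e_1·(1) + e_2·(2) + e_3·(4) = 0
T: e_1·(-1) + e_2·(-1) + e_3·(0) = 0
Solving this homogeneous linear system for the smallest-integer solution (first nonzero entry positive) gives (4, -4, 1).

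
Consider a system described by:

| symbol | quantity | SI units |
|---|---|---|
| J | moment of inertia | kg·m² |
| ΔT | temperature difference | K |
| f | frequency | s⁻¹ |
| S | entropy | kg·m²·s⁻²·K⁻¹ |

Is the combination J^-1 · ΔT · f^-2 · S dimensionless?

Sum the exponent of each base dimension across the product:
  M: −[J]_M + [ΔT]_M − 2·[f]_M + [S]_M = −(1) + (0) − 2·(0) + (1) = 0
  L: −[J]_L + [ΔT]_L − 2·[f]_L + [S]_L = −(2) + (0) − 2·(0) + (2) = 0
  T: −[J]_T + [ΔT]_T − 2·[f]_T + [S]_T = −(0) + (0) − 2·(-1) + (-2) = 0
  Θ: −[J]_Θ + [ΔT]_Θ − 2·[f]_Θ + [S]_Θ = −(0) + (1) − 2·(0) + (-1) = 0
  N: −[J]_N + [ΔT]_N − 2·[f]_N + [S]_N = −(0) + (0) − 2·(0) + (0) = 0
All base exponents vanish — dimensionless.

yes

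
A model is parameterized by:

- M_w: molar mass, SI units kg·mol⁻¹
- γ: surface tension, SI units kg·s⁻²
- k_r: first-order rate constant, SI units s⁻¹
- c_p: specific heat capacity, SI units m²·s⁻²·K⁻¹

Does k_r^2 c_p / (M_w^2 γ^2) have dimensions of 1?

Sum the exponent of each base dimension across the product:
  M: −2·[M_w]_M − 2·[γ]_M + 2·[k_r]_M + [c_p]_M = −2·(1) − 2·(1) + 2·(0) + (0) = -4
  L: −2·[M_w]_L − 2·[γ]_L + 2·[k_r]_L + [c_p]_L = −2·(0) − 2·(0) + 2·(0) + (2) = 2
  T: −2·[M_w]_T − 2·[γ]_T + 2·[k_r]_T + [c_p]_T = −2·(0) − 2·(-2) + 2·(-1) + (-2) = 0
  Θ: −2·[M_w]_Θ − 2·[γ]_Θ + 2·[k_r]_Θ + [c_p]_Θ = −2·(0) − 2·(0) + 2·(0) + (-1) = -1
  N: −2·[M_w]_N − 2·[γ]_N + 2·[k_r]_N + [c_p]_N = −2·(-1) − 2·(0) + 2·(0) + (0) = 2
Net dimensions [M⁻⁴ L² Θ⁻¹ N²] ≠ [1] — not dimensionless.

no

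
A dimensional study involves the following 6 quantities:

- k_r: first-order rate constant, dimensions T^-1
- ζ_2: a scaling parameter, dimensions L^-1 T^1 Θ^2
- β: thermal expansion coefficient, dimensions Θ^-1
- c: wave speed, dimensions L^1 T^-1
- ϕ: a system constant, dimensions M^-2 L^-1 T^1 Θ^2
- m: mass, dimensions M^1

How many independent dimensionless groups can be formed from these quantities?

2

There are 6 variables and 4 base dimensions (M, L, T, Θ).
The dimension matrix has rank 4.
Independent dimensionless groups: 6 − 4 = 2.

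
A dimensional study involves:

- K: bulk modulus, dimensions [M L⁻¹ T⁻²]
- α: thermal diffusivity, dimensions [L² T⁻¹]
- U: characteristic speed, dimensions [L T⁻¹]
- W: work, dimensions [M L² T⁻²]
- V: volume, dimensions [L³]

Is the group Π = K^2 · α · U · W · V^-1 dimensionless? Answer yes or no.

no

Sum the exponent of each base dimension across the product:
  M: 2·[K]_M + [α]_M + [U]_M + [W]_M − [V]_M = 2·(1) + (0) + (0) + (1) − (0) = 3
  L: 2·[K]_L + [α]_L + [U]_L + [W]_L − [V]_L = 2·(-1) + (2) + (1) + (2) − (3) = 0
  T: 2·[K]_T + [α]_T + [U]_T + [W]_T − [V]_T = 2·(-2) + (-1) + (-1) + (-2) − (0) = -8
Net dimensions [M³ T⁻⁸] ≠ [1] — not dimensionless.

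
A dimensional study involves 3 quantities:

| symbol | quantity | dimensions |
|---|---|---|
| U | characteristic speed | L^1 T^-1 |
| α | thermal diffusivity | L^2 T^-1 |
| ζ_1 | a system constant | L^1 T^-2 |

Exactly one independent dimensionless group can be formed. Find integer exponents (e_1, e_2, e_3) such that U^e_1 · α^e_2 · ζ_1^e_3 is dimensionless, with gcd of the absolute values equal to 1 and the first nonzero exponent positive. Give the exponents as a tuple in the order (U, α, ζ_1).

(3, -1, -1)

L: e_1·(1) + e_2·(2) + e_3·(1) = 0
T: e_1·(-1) + e_2·(-1) + e_3·(-2) = 0
Solving this homogeneous linear system for the smallest-integer solution (first nonzero entry positive) gives (3, -1, -1).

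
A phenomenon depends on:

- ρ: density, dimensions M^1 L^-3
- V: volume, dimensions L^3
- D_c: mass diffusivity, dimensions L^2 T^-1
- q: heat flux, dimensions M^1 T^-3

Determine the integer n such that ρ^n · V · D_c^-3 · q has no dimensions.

Balance the M exponent: (1)·n from ρ, plus (0) − 3·(0) + (1) = 1 from the rest, must sum to zero.
n + 1 = 0, so n = -1.

-1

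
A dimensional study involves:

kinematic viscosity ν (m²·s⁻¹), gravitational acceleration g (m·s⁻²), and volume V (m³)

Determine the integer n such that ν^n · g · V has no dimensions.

Balance the L exponent: (2)·n from ν, plus (1) + (3) = 4 from the rest, must sum to zero.
2n + 4 = 0, so n = -2.

-2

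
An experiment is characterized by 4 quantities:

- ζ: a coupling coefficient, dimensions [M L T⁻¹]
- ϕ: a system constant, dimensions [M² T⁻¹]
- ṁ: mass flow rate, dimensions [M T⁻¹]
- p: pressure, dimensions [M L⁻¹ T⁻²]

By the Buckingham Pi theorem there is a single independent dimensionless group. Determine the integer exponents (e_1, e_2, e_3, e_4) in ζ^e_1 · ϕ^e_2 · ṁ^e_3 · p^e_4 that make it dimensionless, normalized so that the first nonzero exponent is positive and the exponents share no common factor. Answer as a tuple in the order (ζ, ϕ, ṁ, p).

M: e_1·(1) + e_2·(2) + e_3·(1) + e_4·(1) = 0
L: e_1·(1) + e_2·(0) + e_3·(0) + e_4·(-1) = 0
T: e_1·(-1) + e_2·(-1) + e_3·(-1) + e_4·(-2) = 0
Solving this homogeneous linear system for the smallest-integer solution (first nonzero entry positive) gives (1, 1, -4, 1).

(1, 1, -4, 1)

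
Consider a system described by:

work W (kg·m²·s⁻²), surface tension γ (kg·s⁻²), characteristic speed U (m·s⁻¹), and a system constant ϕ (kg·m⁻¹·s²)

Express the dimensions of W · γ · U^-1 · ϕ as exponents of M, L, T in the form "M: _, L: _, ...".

M: 3, L: 0, T: -1

Collect each base-dimension exponent across the product:
  M: (1) + (1) − (0) + (1) = 3
  L: (2) + (0) − (1) + (-1) = 0
  T: (-2) + (-2) − (-1) + (2) = -1
So the dimensions are [M³ T⁻¹].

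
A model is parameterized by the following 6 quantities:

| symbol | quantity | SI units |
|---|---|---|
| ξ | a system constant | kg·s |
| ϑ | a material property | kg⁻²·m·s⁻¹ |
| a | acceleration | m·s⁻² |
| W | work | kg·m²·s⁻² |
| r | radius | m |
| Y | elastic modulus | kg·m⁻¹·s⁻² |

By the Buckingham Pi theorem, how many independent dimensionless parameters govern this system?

There are 6 variables and 3 base dimensions (M, L, T).
The dimension matrix has rank 3.
Independent dimensionless groups: 6 − 3 = 3.

3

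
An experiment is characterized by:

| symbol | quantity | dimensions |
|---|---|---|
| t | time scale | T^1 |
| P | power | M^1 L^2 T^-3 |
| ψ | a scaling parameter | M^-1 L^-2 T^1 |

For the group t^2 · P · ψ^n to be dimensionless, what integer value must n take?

1

Balance the M exponent: (-1)·n from ψ, plus 2·(0) + (1) = 1 from the rest, must sum to zero.
−n + 1 = 0, so n = 1.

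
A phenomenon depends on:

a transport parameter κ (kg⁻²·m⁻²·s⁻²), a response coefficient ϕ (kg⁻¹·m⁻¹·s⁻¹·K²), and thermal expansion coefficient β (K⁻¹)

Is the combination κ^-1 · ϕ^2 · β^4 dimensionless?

Sum the exponent of each base dimension across the product:
  M: −[κ]_M + 2·[ϕ]_M + 4·[β]_M = −(-2) + 2·(-1) + 4·(0) = 0
  L: −[κ]_L + 2·[ϕ]_L + 4·[β]_L = −(-2) + 2·(-1) + 4·(0) = 0
  T: −[κ]_T + 2·[ϕ]_T + 4·[β]_T = −(-2) + 2·(-1) + 4·(0) = 0
  Θ: −[κ]_Θ + 2·[ϕ]_Θ + 4·[β]_Θ = −(0) + 2·(2) + 4·(-1) = 0
All base exponents vanish — dimensionless.

yes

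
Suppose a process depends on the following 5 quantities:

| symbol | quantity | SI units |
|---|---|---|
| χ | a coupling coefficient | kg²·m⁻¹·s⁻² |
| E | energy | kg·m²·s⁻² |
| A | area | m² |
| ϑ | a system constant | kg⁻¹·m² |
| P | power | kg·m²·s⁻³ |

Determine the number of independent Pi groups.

2

There are 5 variables and 3 base dimensions (M, L, T).
The dimension matrix has rank 3.
Independent dimensionless groups: 5 − 3 = 2.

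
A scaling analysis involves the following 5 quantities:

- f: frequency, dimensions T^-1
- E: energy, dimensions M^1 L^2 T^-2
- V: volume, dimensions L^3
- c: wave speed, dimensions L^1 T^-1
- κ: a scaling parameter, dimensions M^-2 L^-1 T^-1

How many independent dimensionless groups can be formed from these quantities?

2

There are 5 variables and 3 base dimensions (M, L, T).
The dimension matrix has rank 3.
Independent dimensionless groups: 5 − 3 = 2.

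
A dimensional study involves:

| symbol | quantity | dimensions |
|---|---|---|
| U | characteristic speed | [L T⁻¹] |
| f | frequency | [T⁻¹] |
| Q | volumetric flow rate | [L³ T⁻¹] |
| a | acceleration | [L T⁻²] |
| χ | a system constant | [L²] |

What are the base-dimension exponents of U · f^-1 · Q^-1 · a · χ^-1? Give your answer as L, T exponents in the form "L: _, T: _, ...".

Collect each base-dimension exponent across the product:
  L: (1) − (0) − (3) + (1) − (2) = -3
  T: (-1) − (-1) − (-1) + (-2) − (0) = -1
So the dimensions are [L⁻³ T⁻¹].

L: -3, T: -1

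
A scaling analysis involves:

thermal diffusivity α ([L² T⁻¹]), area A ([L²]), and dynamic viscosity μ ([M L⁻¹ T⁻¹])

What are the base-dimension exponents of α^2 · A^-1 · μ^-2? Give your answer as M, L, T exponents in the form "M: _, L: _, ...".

Collect each base-dimension exponent across the product:
  M: 2·(0) − (0) − 2·(1) = -2
  L: 2·(2) − (2) − 2·(-1) = 4
  T: 2·(-1) − (0) − 2·(-1) = 0
So the dimensions are [M⁻² L⁴].

M: -2, L: 4, T: 0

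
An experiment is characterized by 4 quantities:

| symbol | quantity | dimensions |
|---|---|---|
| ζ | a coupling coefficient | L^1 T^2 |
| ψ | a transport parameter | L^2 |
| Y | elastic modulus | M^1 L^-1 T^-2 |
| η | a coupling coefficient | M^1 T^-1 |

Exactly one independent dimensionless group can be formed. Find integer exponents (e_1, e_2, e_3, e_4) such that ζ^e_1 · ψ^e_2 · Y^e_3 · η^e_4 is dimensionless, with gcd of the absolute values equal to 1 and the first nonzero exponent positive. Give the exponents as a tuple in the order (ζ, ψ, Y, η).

M: e_1·(0) + e_2·(0) + e_3·(1) + e_4·(1) = 0
L: e_1·(1) + e_2·(2) + e_3·(-1) + e_4·(0) = 0
T: e_1·(2) + e_2·(0) + e_3·(-2) + e_4·(-1) = 0
Solving this homogeneous linear system for the smallest-integer solution (first nonzero entry positive) gives (2, 1, 4, -4).

(2, 1, 4, -4)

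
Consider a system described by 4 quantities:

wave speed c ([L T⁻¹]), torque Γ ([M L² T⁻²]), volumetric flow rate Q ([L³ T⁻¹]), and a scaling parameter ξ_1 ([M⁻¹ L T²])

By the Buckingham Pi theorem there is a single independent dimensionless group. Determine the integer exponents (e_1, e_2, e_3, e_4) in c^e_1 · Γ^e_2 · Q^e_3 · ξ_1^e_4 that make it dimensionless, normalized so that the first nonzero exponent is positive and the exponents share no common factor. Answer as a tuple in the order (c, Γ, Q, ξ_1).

M: e_1·(0) + e_2·(1) + e_3·(0) + e_4·(-1) = 0
L: e_1·(1) + e_2·(2) + e_3·(3) + e_4·(1) = 0
T: e_1·(-1) + e_2·(-2) + e_3·(-1) + e_4·(2) = 0
Solving this homogeneous linear system for the smallest-integer solution (first nonzero entry positive) gives (3, 2, -3, 2).

(3, 2, -3, 2)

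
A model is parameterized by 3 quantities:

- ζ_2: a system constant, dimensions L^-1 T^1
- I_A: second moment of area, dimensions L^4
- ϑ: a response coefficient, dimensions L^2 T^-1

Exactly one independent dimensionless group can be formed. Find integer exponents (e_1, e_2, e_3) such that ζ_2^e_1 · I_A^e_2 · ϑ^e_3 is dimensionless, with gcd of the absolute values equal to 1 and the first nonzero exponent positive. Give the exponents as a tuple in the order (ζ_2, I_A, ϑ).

L: e_1·(-1) + e_2·(4) + e_3·(2) = 0
T: e_1·(1) + e_2·(0) + e_3·(-1) = 0
Solving this homogeneous linear system for the smallest-integer solution (first nonzero entry positive) gives (4, -1, 4).

(4, -1, 4)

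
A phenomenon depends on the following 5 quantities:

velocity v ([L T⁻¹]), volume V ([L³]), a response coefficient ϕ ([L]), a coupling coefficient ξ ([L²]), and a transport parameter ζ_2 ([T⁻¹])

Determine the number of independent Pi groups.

There are 5 variables and 2 base dimensions (L, T).
The dimension matrix has rank 2.
Independent dimensionless groups: 5 − 2 = 3.

3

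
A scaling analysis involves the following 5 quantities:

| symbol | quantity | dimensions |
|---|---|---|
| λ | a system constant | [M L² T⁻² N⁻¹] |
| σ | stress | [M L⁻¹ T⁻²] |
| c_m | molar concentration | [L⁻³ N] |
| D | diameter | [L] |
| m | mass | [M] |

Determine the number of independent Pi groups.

There are 5 variables and 4 base dimensions (M, L, T, N).
The dimension matrix has rank 4.
Independent dimensionless groups: 5 − 4 = 1.

1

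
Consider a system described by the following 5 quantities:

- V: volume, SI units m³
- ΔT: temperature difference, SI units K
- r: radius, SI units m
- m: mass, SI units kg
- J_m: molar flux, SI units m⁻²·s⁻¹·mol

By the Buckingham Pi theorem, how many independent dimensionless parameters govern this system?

1

There are 5 variables and 5 base dimensions (M, L, T, Θ, N).
The dimension matrix has rank 4 (less than 5: the dimension vectors are linearly dependent).
Independent dimensionless groups: 5 − 4 = 1.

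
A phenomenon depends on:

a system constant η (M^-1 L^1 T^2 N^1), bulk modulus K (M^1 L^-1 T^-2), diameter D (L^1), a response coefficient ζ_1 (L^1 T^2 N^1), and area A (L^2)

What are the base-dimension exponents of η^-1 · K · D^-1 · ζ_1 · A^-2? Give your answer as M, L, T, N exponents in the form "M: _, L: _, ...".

M: 2, L: -6, T: -2, N: 0

Collect each base-dimension exponent across the product:
  M: −(-1) + (1) − (0) + (0) − 2·(0) = 2
  L: −(1) + (-1) − (1) + (1) − 2·(2) = -6
  T: −(2) + (-2) − (0) + (2) − 2·(0) = -2
  N: −(1) + (0) − (0) + (1) − 2·(0) = 0
So the dimensions are [M² L⁻⁶ T⁻²].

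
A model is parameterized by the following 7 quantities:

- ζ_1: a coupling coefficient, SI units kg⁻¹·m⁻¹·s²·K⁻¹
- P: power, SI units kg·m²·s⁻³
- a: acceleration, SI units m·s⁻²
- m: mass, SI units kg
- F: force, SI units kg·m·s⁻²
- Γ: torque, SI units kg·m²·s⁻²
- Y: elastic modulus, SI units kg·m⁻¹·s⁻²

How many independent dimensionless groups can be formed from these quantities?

3

There are 7 variables and 4 base dimensions (M, L, T, Θ).
The dimension matrix has rank 4.
Independent dimensionless groups: 7 − 4 = 3.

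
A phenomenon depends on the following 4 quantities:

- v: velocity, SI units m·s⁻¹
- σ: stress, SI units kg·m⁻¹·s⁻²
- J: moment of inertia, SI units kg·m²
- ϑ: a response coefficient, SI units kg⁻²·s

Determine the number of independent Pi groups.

1

There are 4 variables and 3 base dimensions (M, L, T).
The dimension matrix has rank 3.
Independent dimensionless groups: 4 − 3 = 1.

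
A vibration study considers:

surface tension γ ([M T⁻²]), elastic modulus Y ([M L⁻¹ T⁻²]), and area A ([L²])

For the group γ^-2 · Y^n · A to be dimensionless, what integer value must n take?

2

Balance the M exponent: (1)·n from Y, plus −2·(1) + (0) = -2 from the rest, must sum to zero.
n − 2 = 0, so n = 2.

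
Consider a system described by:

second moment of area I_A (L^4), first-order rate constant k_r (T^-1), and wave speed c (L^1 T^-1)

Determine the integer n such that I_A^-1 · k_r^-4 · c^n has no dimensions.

Balance the L exponent: (1)·n from c, plus −(4) − 4·(0) = -4 from the rest, must sum to zero.
n − 4 = 0, so n = 4.

4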